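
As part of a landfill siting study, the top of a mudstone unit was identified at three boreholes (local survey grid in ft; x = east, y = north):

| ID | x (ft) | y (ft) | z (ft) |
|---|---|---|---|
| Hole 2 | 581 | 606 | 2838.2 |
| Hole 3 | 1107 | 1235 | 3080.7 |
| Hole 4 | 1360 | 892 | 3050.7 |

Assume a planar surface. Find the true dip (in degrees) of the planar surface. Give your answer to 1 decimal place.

16.5°

Let the plane be z = a·x + b·y + c.
Hole 3−Hole 2: 526a + 629b = 242.5;  Hole 4−Hole 2: 779a + 286b = 212.5.
Solving gives a = 0.18939, b = 0.22716.
Gradient magnitude |∇z| = √(a² + b²) = √(0.03587 + 0.05160) = 0.29575.
True dip = arctan(0.29575) = 16.5°, dipping toward SW (azimuth ≈ 220°).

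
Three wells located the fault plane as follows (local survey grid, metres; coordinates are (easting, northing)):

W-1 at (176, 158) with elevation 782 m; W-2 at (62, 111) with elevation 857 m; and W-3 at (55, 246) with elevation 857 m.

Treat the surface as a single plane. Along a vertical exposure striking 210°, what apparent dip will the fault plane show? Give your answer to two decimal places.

Two edge vectors: W-1→W-2 = (-114, -47, 75), W-1→W-3 = (-121, 88, 75).
Normal n = (W-1→W-2) × (W-1→W-3) = (-10125, -525, -15719).
So ∂z/∂E = −n_x/n_z = −0.64412 and ∂z/∂N = −n_y/n_z = −0.03340.
Unit vector along 210° is (sin 210°, cos 210°) = (-0.5000, -0.8660).
Slope in that direction = a·(-0.5000) + b·(-0.8660) = 0.35099.
Apparent dip = arctan|0.35099| = 19.34° (true dip is 32.8°, so apparent ≤ true as expected).

19.34°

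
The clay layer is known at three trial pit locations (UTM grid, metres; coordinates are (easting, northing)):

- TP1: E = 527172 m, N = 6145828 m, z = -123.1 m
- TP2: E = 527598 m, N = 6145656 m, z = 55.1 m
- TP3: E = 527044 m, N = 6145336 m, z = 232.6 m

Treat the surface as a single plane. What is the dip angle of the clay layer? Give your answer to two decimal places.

Let the plane be z = a·E + b·N + c.
TP2−TP1: 426a − 172b = 178.2;  TP3−TP1: −128a − 492b = 355.7.
Solving gives a = 0.11439, b = −0.75273.
Gradient magnitude |∇z| = √(a² + b²) = √(0.01309 + 0.56660) = 0.76137.
True dip = arctan(0.76137) = 37.28°, dipping toward N (azimuth ≈ 351°).

37.28°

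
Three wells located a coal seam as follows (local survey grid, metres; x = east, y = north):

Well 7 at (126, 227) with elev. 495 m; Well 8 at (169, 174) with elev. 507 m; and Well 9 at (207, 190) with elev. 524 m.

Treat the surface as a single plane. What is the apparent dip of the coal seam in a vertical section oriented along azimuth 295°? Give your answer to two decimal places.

17.93°

Two edge vectors: Well 7→Well 8 = (43, -53, 12), Well 7→Well 9 = (81, -37, 29).
Normal n = (Well 7→Well 8) × (Well 7→Well 9) = (-1093, -275, 2702).
So ∂z/∂x = −n_x/n_z = 0.40452 and ∂z/∂y = −n_y/n_z = 0.10178.
Unit vector along 295° is (sin 295°, cos 295°) = (-0.9063, 0.4226).
Slope in that direction = a·(-0.9063) + b·(0.4226) = −0.32360.
Apparent dip = arctan|0.32360| = 17.93° (true dip is 22.6°, so apparent ≤ true as expected).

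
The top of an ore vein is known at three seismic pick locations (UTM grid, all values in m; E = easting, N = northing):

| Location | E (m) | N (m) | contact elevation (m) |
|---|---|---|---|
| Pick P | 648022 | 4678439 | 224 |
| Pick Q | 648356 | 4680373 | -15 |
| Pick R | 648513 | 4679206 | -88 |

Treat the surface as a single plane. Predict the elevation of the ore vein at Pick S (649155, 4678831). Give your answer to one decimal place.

-469.8 m

Let the plane be z = a·E + b·N + c.
Pick Q−Pick P: 334a + 1934b = −239;  Pick R−Pick P: 491a + 767b = −312.
Solving gives a = −0.605834016, b = −0.018951106.
Then c = 224 − a·648022 − b·4678439 = 481479.36.
At (649155, 4678831): z = −393280.2 − 88669.0 + 481479.36 = -469.8 m.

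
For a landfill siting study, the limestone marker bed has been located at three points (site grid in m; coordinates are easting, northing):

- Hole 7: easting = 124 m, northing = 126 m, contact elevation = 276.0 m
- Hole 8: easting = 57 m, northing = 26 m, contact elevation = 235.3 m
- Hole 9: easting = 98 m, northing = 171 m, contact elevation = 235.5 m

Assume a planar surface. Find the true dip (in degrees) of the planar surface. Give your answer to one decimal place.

Let the plane be z = a·easting + b·northing + c.
Hole 8−Hole 7: −67a − 100b = −40.7;  Hole 9−Hole 7: −26a + 45b = −40.5.
Solving gives a = 1.04746, b = −0.29480.
Gradient magnitude |∇z| = √(a² + b²) = √(1.09718 + 0.08691) = 1.08816.
True dip = arctan(1.08816) = 47.4°, dipping toward WNW (azimuth ≈ 286°).

47.4°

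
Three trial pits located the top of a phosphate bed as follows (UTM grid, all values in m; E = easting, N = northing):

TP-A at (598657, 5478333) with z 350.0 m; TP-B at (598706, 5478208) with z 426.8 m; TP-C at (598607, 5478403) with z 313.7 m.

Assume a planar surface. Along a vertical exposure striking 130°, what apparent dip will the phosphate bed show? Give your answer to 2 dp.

Let the plane be z = a·E + b·N + c.
TP-B−TP-A: 49a − 125b = 76.8;  TP-C−TP-A: −50a + 70b = −36.3.
Solving gives a = −0.29734, b = −0.73096.
Unit vector along 130° is (sin 130°, cos 130°) = (0.7660, -0.6428).
Slope in that direction = a·(0.7660) + b·(-0.6428) = 0.24207.
Apparent dip = arctan|0.24207| = 13.61° (true dip is 38.3°, so apparent ≤ true as expected).

13.61°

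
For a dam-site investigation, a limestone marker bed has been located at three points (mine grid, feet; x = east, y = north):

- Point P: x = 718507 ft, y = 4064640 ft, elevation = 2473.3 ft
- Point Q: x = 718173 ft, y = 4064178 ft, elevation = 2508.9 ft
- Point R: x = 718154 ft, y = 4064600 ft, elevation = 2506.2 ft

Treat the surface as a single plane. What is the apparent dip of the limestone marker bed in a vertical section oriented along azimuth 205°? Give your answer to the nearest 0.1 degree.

2.8°

Let the plane be z = a·x + b·y + c.
Point Q−Point P: −334a − 462b = 35.6;  Point R−Point P: −353a − 40b = 32.9.
Solving gives a = −0.09201, b = −0.01054.
Unit vector along 205° is (sin 205°, cos 205°) = (-0.4226, -0.9063).
Slope in that direction = a·(-0.4226) + b·(-0.9063) = 0.04844.
Apparent dip = arctan|0.04844| = 2.8° (true dip is 5.3°, so apparent ≤ true as expected).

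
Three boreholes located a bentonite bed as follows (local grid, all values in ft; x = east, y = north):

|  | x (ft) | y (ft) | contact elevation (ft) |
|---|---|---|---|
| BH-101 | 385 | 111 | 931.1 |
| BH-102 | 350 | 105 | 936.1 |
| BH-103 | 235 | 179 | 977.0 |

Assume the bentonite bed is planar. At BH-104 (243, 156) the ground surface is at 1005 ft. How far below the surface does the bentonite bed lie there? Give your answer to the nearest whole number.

Let the plane be z = a·x + b·y + c.
BH-102−BH-101: −35a − 6b = 5;  BH-103−BH-101: −150a + 68b = 45.9.
Solving gives a = −0.18762, b = 0.26113.
Then c = 931.1 − a·385 − b·111 = 974.35.
At (243, 156): z_contact = −45.6 + 40.7 + 974.35 = 969.5 ft.
Depth below ground = 1005 − 969.5 = 36 ft.

36 ft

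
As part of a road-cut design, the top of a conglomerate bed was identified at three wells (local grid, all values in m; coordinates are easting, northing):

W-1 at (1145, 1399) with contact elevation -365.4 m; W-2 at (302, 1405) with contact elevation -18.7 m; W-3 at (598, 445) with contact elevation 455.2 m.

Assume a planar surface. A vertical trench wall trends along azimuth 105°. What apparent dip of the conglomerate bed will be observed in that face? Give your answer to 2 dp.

13.53°

Let the plane be z = a·easting + b·northing + c.
W-2−W-1: −843a + 6b = 346.7;  W-3−W-1: −547a − 954b = 820.6.
Solving gives a = −0.41570, b = −0.62182.
Unit vector along 105° is (sin 105°, cos 105°) = (0.9659, -0.2588).
Slope in that direction = a·(0.9659) + b·(-0.2588) = −0.24059.
Apparent dip = arctan|0.24059| = 13.53° (true dip is 36.8°, so apparent ≤ true as expected).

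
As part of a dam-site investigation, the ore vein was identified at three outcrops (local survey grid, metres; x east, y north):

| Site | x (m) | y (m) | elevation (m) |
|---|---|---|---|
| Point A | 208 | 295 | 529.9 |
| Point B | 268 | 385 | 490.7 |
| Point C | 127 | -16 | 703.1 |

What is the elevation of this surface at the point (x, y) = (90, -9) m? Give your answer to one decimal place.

Let the plane be z = a·x + b·y + c.
Point B−Point A: 60a + 90b = −39.2;  Point C−Point A: −81a − 311b = 173.2.
Solving gives a = 0.29875, b = −0.63472.
Then c = 529.9 − a·208 − b·295 = 655.00.
At (90, -9): z = 26.9 + 5.7 + 655.00 = 687.6 m.

687.6 m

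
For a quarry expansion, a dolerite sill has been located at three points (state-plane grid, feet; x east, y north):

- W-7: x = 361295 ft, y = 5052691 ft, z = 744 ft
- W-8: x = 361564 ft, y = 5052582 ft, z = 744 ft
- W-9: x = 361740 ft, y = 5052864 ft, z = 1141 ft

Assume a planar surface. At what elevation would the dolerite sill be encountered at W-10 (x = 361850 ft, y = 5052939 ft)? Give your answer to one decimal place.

1275.4 ft

Two edge vectors: W-7→W-8 = (269, -109, 0), W-7→W-9 = (445, 173, 397).
Normal n = (W-7→W-8) × (W-7→W-9) = (-43273, -106793, 95042).
So ∂z/∂x = −n_x/n_z = 0.455303971 and ∂z/∂y = −n_y/n_z = 1.123640075.
Intercept c from W-7: 744 − 164499.05 − 5677406.09 = −5841161.14.
At (361850, 5052939): z = 164751.7 + 5677684.8 − 5841161.14 = 1275.4 ft.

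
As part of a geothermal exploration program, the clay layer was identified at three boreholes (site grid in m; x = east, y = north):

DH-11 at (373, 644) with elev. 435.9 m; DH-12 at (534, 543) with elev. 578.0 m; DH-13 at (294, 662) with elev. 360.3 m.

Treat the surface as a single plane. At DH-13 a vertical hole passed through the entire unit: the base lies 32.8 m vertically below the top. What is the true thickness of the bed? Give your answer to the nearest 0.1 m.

Two edge vectors: DH-11→DH-12 = (161, -101, 142.1), DH-11→DH-13 = (-79, 18, -75.6).
Normal n = (DH-11→DH-12) × (DH-11→DH-13) = (5077.8, 945.7, -5081).
So ∂z/∂x = −n_x/n_z = 0.99937 and ∂z/∂y = −n_y/n_z = 0.18612.
|∇z| = √(a²+b²) = 1.01655, so dip δ = arctan(1.01655) = 45.47°.
True thickness = vertical thickness × cos δ = 32.8 × cos 45.47° = 23.0 m.

23.0 m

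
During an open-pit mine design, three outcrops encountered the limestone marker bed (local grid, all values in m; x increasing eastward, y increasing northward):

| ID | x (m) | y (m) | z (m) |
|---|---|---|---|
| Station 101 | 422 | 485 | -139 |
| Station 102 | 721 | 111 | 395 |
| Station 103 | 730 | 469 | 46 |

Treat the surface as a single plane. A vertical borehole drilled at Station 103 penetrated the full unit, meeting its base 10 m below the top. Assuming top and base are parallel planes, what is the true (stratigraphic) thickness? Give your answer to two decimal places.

Two edge vectors: Station 101→Station 102 = (299, -374, 534), Station 101→Station 103 = (308, -16, 185).
Normal n = (Station 101→Station 102) × (Station 101→Station 103) = (-60646, 109157, 110408).
So ∂z/∂x = −n_x/n_z = 0.54929 and ∂z/∂y = −n_y/n_z = −0.98867.
|∇z| = √(a²+b²) = 1.13101, so dip δ = arctan(1.13101) = 48.52°.
True thickness = vertical thickness × cos δ = 10 × cos 48.52° = 6.62 m.

6.62 m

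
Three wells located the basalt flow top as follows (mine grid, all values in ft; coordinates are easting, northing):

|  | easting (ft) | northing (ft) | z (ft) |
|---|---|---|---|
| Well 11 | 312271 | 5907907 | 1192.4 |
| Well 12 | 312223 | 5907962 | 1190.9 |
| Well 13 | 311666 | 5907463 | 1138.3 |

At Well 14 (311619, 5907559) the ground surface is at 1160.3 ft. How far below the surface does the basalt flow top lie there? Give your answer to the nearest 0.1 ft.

Two edge vectors: Well 11→Well 12 = (-48, 55, -1.5), Well 11→Well 13 = (-605, -444, -54.1).
Normal n = (Well 11→Well 12) × (Well 11→Well 13) = (-3641.5, -1689.3, 54587).
So ∂z/∂easting = −n_x/n_z = 0.066710023 and ∂z/∂northing = −n_y/n_z = 0.030946929.
Intercept c from Well 11: 1192.4 − 20831.61 − 182831.58 = −202470.78.
At (311619, 5907559): z_contact = 20788.11 + 182820.81 − 202470.78 = 1138.14 ft.
Depth below ground = 1160.3 − 1138.14 = 22.2 ft.

22.2 ft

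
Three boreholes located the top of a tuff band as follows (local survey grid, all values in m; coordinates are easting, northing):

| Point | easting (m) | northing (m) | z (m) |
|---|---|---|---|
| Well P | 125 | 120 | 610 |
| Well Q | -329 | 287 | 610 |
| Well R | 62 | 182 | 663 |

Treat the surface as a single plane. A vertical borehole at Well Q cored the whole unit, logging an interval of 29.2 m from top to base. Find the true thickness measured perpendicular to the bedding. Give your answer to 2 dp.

Two edge vectors: Well P→Well Q = (-454, 167, 0), Well P→Well R = (-63, 62, 53).
Normal n = (Well P→Well Q) × (Well P→Well R) = (8851, 24062, -17627).
So ∂z/∂easting = −n_x/n_z = 0.50213 and ∂z/∂northing = −n_y/n_z = 1.36506.
|∇z| = √(a²+b²) = 1.45449, so dip δ = arctan(1.45449) = 55.49°.
True thickness = vertical thickness × cos δ = 29.2 × cos 55.49° = 16.54 m.

16.54 m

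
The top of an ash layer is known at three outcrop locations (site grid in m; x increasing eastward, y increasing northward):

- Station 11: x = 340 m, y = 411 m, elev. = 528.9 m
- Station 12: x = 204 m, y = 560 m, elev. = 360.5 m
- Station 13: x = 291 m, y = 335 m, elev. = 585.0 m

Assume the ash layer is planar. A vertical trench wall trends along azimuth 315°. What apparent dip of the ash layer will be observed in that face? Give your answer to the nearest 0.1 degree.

39.2°

Let the plane be z = a·x + b·y + c.
Station 12−Station 11: −136a + 149b = −168.4;  Station 13−Station 11: −49a − 76b = 56.1.
Solving gives a = 0.25172, b = −0.90045.
Unit vector along 315° is (sin 315°, cos 315°) = (-0.7071, 0.7071).
Slope in that direction = a·(-0.7071) + b·(0.7071) = −0.81470.
Apparent dip = arctan|0.81470| = 39.2° (true dip is 43.1°, so apparent ≤ true as expected).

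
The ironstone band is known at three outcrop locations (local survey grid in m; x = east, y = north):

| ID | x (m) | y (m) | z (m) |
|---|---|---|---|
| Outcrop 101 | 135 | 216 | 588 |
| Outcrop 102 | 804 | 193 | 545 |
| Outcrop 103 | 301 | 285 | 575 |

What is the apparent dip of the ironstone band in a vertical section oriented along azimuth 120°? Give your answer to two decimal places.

Let the plane be z = a·x + b·y + c.
Outcrop 102−Outcrop 101: 669a − 23b = −43;  Outcrop 103−Outcrop 101: 166a + 69b = −13.
Solving gives a = −0.06535, b = −0.03119.
Unit vector along 120° is (sin 120°, cos 120°) = (0.8660, -0.5000).
Slope in that direction = a·(0.8660) + b·(-0.5000) = −0.04100.
Apparent dip = arctan|0.04100| = 2.35° (true dip is 4.1°, so apparent ≤ true as expected).

2.35°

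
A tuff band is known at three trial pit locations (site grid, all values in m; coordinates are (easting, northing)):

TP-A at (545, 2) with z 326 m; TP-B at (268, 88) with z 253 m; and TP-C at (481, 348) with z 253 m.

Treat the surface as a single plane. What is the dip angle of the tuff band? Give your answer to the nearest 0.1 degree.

Two edge vectors: TP-A→TP-B = (-277, 86, -73), TP-A→TP-C = (-64, 346, -73).
Normal n = (TP-A→TP-B) × (TP-A→TP-C) = (18980, -15549, -90338).
So ∂z/∂E = −n_x/n_z = 0.21010 and ∂z/∂N = −n_y/n_z = −0.17212.
Gradient magnitude |∇z| = √(a² + b²) = √(0.04414 + 0.02963) = 0.27160.
True dip = arctan(0.27160) = 15.2°, dipping toward NW (azimuth ≈ 309°).

15.2°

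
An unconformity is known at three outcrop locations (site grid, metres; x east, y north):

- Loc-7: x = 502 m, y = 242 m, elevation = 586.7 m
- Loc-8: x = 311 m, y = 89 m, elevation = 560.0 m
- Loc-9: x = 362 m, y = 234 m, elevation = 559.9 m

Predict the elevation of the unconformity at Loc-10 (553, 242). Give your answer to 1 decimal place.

Let the plane be z = a·x + b·y + c.
Loc-8−Loc-7: −191a − 153b = −26.7;  Loc-9−Loc-7: −140a − 8b = −26.8.
Solving gives a = 0.19540, b = −0.06941.
Then c = 586.7 − a·502 − b·242 = 505.41.
At (553, 242): z = 108.1 − 16.8 + 505.41 = 596.7 m.

596.7 m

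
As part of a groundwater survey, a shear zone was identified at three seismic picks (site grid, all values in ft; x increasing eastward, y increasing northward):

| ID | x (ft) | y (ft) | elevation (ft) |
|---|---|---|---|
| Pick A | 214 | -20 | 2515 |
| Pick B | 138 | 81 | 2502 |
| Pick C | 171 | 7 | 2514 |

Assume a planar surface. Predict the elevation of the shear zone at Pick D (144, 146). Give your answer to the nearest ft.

2488 ft

Let the plane be z = a·x + b·y + c.
Pick B−Pick A: −76a + 101b = −13;  Pick C−Pick A: −43a + 27b = −1.
Solving gives a = −0.10912, b = −0.21082.
Then c = 2515 − a·214 − b·-20 = 2534.14.
At (144, 146): z = −15.7 − 30.8 + 2534.14 = 2487.6 ft.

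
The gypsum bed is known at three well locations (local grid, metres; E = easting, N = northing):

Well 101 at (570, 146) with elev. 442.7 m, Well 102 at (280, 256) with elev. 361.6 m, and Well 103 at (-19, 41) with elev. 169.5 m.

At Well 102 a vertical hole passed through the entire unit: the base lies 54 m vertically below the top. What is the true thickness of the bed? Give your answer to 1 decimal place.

Two edge vectors: Well 101→Well 102 = (-290, 110, -81.1), Well 101→Well 103 = (-589, -105, -273.2).
Normal n = (Well 101→Well 102) × (Well 101→Well 103) = (-38567.5, -31460.1, 95240).
So ∂z/∂E = −n_x/n_z = 0.40495 and ∂z/∂N = −n_y/n_z = 0.33032.
|∇z| = √(a²+b²) = 0.52259, so dip δ = arctan(0.52259) = 27.59°.
True thickness = vertical thickness × cos δ = 54 × cos 27.59° = 47.9 m.

47.9 m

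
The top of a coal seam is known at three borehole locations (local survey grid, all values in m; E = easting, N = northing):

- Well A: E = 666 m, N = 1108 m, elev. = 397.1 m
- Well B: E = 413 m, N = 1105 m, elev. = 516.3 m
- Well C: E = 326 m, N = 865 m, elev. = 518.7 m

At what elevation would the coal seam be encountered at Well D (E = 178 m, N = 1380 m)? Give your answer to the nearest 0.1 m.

671.9 m

Two edge vectors: Well A→Well B = (-253, -3, 119.2), Well A→Well C = (-340, -243, 121.6).
Normal n = (Well A→Well B) × (Well A→Well C) = (28600.8, -9763.2, 60459).
So ∂z/∂E = −n_x/n_z = −0.473061 and ∂z/∂N = −n_y/n_z = 0.161485.
Intercept c from Well A: 397.1 + 315.06 − 178.92 = 533.23.
At (178, 1380): z = −84.2 + 222.8 + 533.23 = 671.9 m.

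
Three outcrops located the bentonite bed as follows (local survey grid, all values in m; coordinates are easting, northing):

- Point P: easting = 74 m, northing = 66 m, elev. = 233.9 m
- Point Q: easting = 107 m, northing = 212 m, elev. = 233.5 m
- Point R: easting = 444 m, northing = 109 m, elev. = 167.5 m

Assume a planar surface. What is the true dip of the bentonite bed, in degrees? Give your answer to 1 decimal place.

10.6°

Let the plane be z = a·easting + b·northing + c.
Point Q−Point P: 33a + 146b = −0.4;  Point R−Point P: 370a + 43b = −66.4.
Solving gives a = −0.18397, b = 0.03884.
Gradient magnitude |∇z| = √(a² + b²) = √(0.03385 + 0.00151) = 0.18803.
True dip = arctan(0.18803) = 10.6°, dipping toward ESE (azimuth ≈ 102°).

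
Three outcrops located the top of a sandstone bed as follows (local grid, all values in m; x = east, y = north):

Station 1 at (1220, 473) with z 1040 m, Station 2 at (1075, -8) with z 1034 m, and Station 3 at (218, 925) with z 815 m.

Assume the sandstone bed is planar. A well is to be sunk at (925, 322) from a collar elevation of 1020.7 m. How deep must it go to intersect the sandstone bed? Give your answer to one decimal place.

33.1 m

Two edge vectors: Station 1→Station 2 = (-145, -481, -6), Station 1→Station 3 = (-1002, 452, -225).
Normal n = (Station 1→Station 2) × (Station 1→Station 3) = (110937, -26613, -547502).
So ∂z/∂x = −n_x/n_z = 0.202624 and ∂z/∂y = −n_y/n_z = −0.048608.
Intercept c from Station 1: 1040 − 247.20 + 22.99 = 815.79.
At (925, 322): z_contact = 187.43 − 15.65 + 815.79 = 987.57 m.
Depth below ground = 1020.7 − 987.57 = 33.1 m.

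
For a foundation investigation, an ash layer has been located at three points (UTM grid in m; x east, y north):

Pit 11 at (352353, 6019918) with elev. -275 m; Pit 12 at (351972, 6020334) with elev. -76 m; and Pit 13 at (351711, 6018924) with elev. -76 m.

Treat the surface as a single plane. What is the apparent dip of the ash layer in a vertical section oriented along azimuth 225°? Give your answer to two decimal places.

Two edge vectors: Pit 11→Pit 12 = (-381, 416, 199), Pit 11→Pit 13 = (-642, -994, 199).
Normal n = (Pit 11→Pit 12) × (Pit 11→Pit 13) = (280590, -51939, 645786).
So ∂z/∂x = −n_x/n_z = −0.43449 and ∂z/∂y = −n_y/n_z = 0.08043.
Unit vector along 225° is (sin 225°, cos 225°) = (-0.7071, -0.7071).
Slope in that direction = a·(-0.7071) + b·(-0.7071) = 0.25036.
Apparent dip = arctan|0.25036| = 14.06° (true dip is 23.8°, so apparent ≤ true as expected).

14.06°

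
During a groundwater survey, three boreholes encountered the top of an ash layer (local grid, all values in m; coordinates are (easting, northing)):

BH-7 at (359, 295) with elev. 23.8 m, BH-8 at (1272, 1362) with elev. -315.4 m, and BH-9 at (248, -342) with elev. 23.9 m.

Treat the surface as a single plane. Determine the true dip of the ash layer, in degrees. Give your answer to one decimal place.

25.3°

Let the plane be z = a·E + b·N + c.
BH-8−BH-7: 913a + 1067b = −339.2;  BH-9−BH-7: −111a − 637b = 0.1.
Solving gives a = −0.46630, b = 0.08110.
Gradient magnitude |∇z| = √(a² + b²) = √(0.21743 + 0.00658) = 0.47330.
True dip = arctan(0.47330) = 25.3°, dipping toward E (azimuth ≈ 100°).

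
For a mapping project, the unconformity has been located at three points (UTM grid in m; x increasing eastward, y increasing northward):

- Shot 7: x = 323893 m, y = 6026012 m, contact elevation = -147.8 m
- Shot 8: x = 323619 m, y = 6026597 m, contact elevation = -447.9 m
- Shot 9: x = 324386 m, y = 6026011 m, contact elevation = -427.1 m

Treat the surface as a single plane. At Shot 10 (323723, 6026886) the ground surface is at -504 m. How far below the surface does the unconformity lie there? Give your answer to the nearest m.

Let the plane be z = a·x + b·y + c.
Shot 8−Shot 7: −274a + 585b = −300.1;  Shot 9−Shot 7: 493a − 1b = −279.3.
Solving gives a = −0.56811173, b = −0.77908139.
Then c = -147.8 − a·323893 − b·6026012 = 4878613.42.
At (323723, 6026886): z_contact = −183910.8 − 4695434.7 + 4878613.42 = -732.1 m.
Depth below ground = -504 − (-732.1) = 228 m.

228 m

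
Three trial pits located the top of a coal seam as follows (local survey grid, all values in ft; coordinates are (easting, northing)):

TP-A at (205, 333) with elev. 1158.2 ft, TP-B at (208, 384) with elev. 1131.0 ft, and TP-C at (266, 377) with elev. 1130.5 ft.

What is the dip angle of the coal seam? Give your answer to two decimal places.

28.10°

Two edge vectors: TP-A→TP-B = (3, 51, -27.2), TP-A→TP-C = (61, 44, -27.7).
Normal n = (TP-A→TP-B) × (TP-A→TP-C) = (-215.9, -1576.1, -2979).
So ∂z/∂E = −n_x/n_z = −0.07247 and ∂z/∂N = −n_y/n_z = −0.52907.
Gradient magnitude |∇z| = √(a² + b²) = √(0.00525 + 0.27992) = 0.53401.
True dip = arctan(0.53401) = 28.10°, dipping toward N (azimuth ≈ 008°).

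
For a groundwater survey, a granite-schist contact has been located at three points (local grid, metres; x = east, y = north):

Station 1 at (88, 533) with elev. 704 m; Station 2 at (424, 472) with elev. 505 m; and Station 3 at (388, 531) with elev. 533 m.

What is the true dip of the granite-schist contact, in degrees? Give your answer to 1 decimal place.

Let the plane be z = a·x + b·y + c.
Station 2−Station 1: 336a − 61b = −199;  Station 3−Station 1: 300a − 2b = −171.
Solving gives a = −0.56915, b = 0.12730.
Gradient magnitude |∇z| = √(a² + b²) = √(0.32393 + 0.01620) = 0.58321.
True dip = arctan(0.58321) = 30.3°, dipping toward ESE (azimuth ≈ 103°).

30.3°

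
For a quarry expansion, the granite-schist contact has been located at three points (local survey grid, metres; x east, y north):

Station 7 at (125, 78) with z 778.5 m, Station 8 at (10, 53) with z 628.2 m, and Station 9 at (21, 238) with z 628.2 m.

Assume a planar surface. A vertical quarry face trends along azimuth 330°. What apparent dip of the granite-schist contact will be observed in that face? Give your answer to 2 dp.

36.14°

Let the plane be z = a·x + b·y + c.
Station 8−Station 7: −115a − 25b = −150.3;  Station 9−Station 7: −104a + 160b = −150.3.
Solving gives a = 1.32407, b = −0.07873.
Unit vector along 330° is (sin 330°, cos 330°) = (-0.5000, 0.8660).
Slope in that direction = a·(-0.5000) + b·(0.8660) = −0.73022.
Apparent dip = arctan|0.73022| = 36.14° (true dip is 53.0°, so apparent ≤ true as expected).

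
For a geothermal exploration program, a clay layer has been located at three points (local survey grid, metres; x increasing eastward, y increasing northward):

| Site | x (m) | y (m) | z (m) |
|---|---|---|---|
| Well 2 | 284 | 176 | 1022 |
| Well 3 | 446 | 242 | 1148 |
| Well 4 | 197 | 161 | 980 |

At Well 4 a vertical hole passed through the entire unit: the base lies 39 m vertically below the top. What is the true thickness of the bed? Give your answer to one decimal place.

Let the plane be z = a·x + b·y + c.
Well 3−Well 2: 162a + 66b = 126;  Well 4−Well 2: −87a − 15b = −42.
Solving gives a = 0.26630, b = 1.25543.
|∇z| = √(a²+b²) = 1.28337, so dip δ = arctan(1.28337) = 52.07°.
True thickness = vertical thickness × cos δ = 39 × cos 52.07° = 24.0 m.

24.0 m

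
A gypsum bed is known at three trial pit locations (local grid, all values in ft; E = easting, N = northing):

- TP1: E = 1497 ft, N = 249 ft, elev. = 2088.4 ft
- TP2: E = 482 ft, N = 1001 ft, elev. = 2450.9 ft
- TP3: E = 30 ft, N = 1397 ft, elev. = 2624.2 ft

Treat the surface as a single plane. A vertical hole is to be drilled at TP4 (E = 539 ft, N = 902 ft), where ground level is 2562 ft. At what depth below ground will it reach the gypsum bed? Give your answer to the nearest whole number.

142 ft

Two edge vectors: TP1→TP2 = (-1015, 752, 362.5), TP1→TP3 = (-1467, 1148, 535.8).
Normal n = (TP1→TP2) × (TP1→TP3) = (-13228.4, 12049.5, -62036).
So ∂z/∂E = −n_x/n_z = −0.21324 and ∂z/∂N = −n_y/n_z = 0.19423.
Intercept c from TP1: 2088.4 + 319.22 − 48.36 = 2359.25.
At (539, 902): z_contact = −114.9 + 175.2 + 2359.25 = 2419.5 ft.
Depth below ground = 2562 − 2419.5 = 142 ft.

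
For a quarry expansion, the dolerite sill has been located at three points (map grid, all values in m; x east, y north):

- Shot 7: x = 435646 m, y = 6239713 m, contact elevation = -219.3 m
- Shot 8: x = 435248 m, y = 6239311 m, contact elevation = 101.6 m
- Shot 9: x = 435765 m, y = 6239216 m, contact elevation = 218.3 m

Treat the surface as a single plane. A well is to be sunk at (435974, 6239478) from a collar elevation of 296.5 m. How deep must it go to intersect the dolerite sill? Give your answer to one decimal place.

Let the plane be z = a·x + b·y + c.
Shot 8−Shot 7: −398a − 402b = 320.9;  Shot 9−Shot 7: 119a − 497b = 437.6.
Solving gives a = 0.066876862, b = −0.864470128.
Then c = -219.3 − a·435646 − b·6239713 = 5364691.56.
At (435974, 6239478): z_contact = 29156.57 − 5393842.34 + 5364691.56 = 5.79 m.
Depth below ground = 296.5 − 5.79 = 290.7 m.

290.7 m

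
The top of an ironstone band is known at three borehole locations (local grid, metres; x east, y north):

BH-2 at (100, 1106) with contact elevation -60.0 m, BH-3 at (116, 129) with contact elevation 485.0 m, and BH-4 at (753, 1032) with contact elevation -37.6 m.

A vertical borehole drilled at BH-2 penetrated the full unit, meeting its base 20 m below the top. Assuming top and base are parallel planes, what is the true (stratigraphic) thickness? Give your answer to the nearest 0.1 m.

17.5 m

Two edge vectors: BH-2→BH-3 = (16, -977, 545), BH-2→BH-4 = (653, -74, 22.4).
Normal n = (BH-2→BH-3) × (BH-2→BH-4) = (18445.2, 355526.6, 636797).
So ∂z/∂x = −n_x/n_z = −0.02897 and ∂z/∂y = −n_y/n_z = −0.55830.
|∇z| = √(a²+b²) = 0.55906, so dip δ = arctan(0.55906) = 29.21°.
True thickness = vertical thickness × cos δ = 20 × cos 29.21° = 17.5 m.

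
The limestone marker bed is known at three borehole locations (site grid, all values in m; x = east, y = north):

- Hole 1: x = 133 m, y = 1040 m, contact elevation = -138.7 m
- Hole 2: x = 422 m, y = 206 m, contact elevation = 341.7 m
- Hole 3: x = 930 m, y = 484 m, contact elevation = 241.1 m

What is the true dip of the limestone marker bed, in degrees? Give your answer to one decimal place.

Let the plane be z = a·x + b·y + c.
Hole 2−Hole 1: 289a − 834b = 480.4;  Hole 3−Hole 1: 797a − 556b = 379.8.
Solving gives a = 0.09851, b = −0.54188.
Gradient magnitude |∇z| = √(a² + b²) = √(0.00970 + 0.29364) = 0.55076.
True dip = arctan(0.55076) = 28.8°, dipping toward N (azimuth ≈ 350°).

28.8°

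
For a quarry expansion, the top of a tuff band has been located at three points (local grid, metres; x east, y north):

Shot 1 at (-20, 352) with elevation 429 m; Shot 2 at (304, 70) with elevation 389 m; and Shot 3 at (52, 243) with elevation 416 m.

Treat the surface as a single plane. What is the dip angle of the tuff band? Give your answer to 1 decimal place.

5.7°

Let the plane be z = a·x + b·y + c.
Shot 2−Shot 1: 324a − 282b = −40;  Shot 3−Shot 1: 72a − 109b = −13.
Solving gives a = −0.04623, b = 0.08873.
Gradient magnitude |∇z| = √(a² + b²) = √(0.00214 + 0.00787) = 0.10005.
True dip = arctan(0.10005) = 5.7°, dipping toward SSE (azimuth ≈ 152°).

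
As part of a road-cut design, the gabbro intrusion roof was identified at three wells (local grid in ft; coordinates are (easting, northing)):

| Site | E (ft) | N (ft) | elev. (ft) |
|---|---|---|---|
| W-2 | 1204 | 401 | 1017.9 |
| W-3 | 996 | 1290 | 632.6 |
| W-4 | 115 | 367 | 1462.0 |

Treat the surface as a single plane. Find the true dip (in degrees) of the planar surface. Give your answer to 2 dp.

33.22°

Two edge vectors: W-2→W-3 = (-208, 889, -385.3), W-2→W-4 = (-1089, -34, 444.1).
Normal n = (W-2→W-3) × (W-2→W-4) = (381704.7, 511964.5, 975193).
So ∂z/∂E = −n_x/n_z = −0.39141 and ∂z/∂N = −n_y/n_z = −0.52499.
Gradient magnitude |∇z| = √(a² + b²) = √(0.15321 + 0.27561) = 0.65484.
True dip = arctan(0.65484) = 33.22°, dipping toward NE (azimuth ≈ 037°).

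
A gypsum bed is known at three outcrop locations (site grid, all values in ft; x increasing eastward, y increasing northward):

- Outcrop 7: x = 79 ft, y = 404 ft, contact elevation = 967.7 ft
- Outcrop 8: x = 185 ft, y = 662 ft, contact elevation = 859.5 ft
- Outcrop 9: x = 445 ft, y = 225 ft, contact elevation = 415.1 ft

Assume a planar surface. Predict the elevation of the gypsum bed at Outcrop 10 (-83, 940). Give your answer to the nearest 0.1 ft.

1288.7 ft

Let the plane be z = a·x + b·y + c.
Outcrop 8−Outcrop 7: 106a + 258b = −108.2;  Outcrop 9−Outcrop 7: 366a − 179b = −552.6.
Solving gives a = −1.42800, b = 0.16732.
Then c = 967.7 − a·79 − b·404 = 1012.92.
At (-83, 940): z = 118.5 + 157.3 + 1012.92 = 1288.7 ft.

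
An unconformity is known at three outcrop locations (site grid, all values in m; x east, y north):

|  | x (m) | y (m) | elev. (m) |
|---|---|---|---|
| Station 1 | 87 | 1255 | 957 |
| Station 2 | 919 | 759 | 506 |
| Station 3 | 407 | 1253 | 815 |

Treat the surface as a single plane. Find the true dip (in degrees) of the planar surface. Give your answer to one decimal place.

25.3°

Two edge vectors: Station 1→Station 2 = (832, -496, -451), Station 1→Station 3 = (320, -2, -142).
Normal n = (Station 1→Station 2) × (Station 1→Station 3) = (69530, -26176, 157056).
So ∂z/∂x = −n_x/n_z = −0.44271 and ∂z/∂y = −n_y/n_z = 0.16667.
Gradient magnitude |∇z| = √(a² + b²) = √(0.19599 + 0.02778) = 0.47304.
True dip = arctan(0.47304) = 25.3°, dipping toward ESE (azimuth ≈ 111°).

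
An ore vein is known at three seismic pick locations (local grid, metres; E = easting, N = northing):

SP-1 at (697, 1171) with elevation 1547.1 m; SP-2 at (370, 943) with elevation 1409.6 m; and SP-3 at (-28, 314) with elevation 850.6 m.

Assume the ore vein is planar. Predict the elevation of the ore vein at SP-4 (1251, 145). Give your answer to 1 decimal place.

206.5 m

Let the plane be z = a·E + b·N + c.
SP-2−SP-1: −327a − 228b = −137.5;  SP-3−SP-1: −725a − 857b = −696.5.
Solving gives a = −0.356402, b = 1.114226.
Then c = 1547.1 − a·697 − b·1171 = 490.75.
At (1251, 145): z = −445.9 + 161.6 + 490.75 = 206.5 m.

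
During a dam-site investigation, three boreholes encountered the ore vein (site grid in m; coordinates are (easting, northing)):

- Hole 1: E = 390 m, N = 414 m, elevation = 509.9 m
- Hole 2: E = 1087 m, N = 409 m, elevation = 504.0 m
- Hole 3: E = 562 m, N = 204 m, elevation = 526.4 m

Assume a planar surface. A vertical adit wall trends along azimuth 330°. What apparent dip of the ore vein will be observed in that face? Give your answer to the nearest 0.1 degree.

4.0°

Let the plane be z = a·E + b·N + c.
Hole 2−Hole 1: 697a − 5b = −5.9;  Hole 3−Hole 1: 172a − 210b = 16.5.
Solving gives a = −0.00908, b = −0.08601.
Unit vector along 330° is (sin 330°, cos 330°) = (-0.5000, 0.8660).
Slope in that direction = a·(-0.5000) + b·(0.8660) = −0.06995.
Apparent dip = arctan|0.06995| = 4.0° (true dip is 4.9°, so apparent ≤ true as expected).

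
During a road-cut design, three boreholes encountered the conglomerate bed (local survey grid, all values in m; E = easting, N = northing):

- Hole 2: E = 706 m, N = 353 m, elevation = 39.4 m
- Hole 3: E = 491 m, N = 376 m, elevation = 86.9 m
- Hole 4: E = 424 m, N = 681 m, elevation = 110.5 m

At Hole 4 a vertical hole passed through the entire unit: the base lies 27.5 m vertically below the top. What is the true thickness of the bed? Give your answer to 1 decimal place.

Two edge vectors: Hole 2→Hole 3 = (-215, 23, 47.5), Hole 2→Hole 4 = (-282, 328, 71.1).
Normal n = (Hole 2→Hole 3) × (Hole 2→Hole 4) = (-13944.7, 1891.5, -64034).
So ∂z/∂E = −n_x/n_z = −0.21777 and ∂z/∂N = −n_y/n_z = 0.02954.
|∇z| = √(a²+b²) = 0.21976, so dip δ = arctan(0.21976) = 12.39°.
True thickness = vertical thickness × cos δ = 27.5 × cos 12.39° = 26.9 m.

26.9 m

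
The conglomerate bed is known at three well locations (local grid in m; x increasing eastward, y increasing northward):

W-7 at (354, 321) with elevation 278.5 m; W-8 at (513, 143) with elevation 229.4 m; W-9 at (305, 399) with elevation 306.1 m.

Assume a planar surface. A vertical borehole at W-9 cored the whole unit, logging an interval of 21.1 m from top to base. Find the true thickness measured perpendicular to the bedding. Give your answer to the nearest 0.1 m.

Two edge vectors: W-7→W-8 = (159, -178, -49.1), W-7→W-9 = (-49, 78, 27.6).
Normal n = (W-7→W-8) × (W-7→W-9) = (-1083, -1982.5, 3680).
So ∂z/∂x = −n_x/n_z = 0.29429 and ∂z/∂y = −n_y/n_z = 0.53872.
|∇z| = √(a²+b²) = 0.61387, so dip δ = arctan(0.61387) = 31.54°.
True thickness = vertical thickness × cos δ = 21.1 × cos 31.54° = 18.0 m.

18.0 m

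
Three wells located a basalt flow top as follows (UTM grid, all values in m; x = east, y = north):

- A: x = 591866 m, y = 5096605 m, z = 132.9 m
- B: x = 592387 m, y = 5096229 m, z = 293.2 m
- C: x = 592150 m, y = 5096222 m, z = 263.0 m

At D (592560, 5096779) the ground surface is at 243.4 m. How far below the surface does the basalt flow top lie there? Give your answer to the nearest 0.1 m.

Two edge vectors: A→B = (521, -376, 160.3), A→C = (284, -383, 130.1).
Normal n = (A→B) × (A→C) = (12477.3, -22256.9, -92759).
So ∂z/∂x = −n_x/n_z = 0.134513093 and ∂z/∂y = −n_y/n_z = −0.239943294.
Intercept c from A: 132.9 − 79613.73 + 1222896.19 = 1143415.37.
At (592560, 5096779): z_contact = 79707.08 − 1222937.94 + 1143415.37 = 184.50 m.
Depth below ground = 243.4 − 184.50 = 58.9 m.

58.9 m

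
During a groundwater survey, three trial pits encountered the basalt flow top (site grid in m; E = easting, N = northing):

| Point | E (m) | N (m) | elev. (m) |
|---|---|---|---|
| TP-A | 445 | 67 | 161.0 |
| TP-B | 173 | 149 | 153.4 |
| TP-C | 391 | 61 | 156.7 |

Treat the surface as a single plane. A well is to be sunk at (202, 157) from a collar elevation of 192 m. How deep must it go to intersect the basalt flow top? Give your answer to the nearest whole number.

Two edge vectors: TP-A→TP-B = (-272, 82, -7.6), TP-A→TP-C = (-54, -6, -4.3).
Normal n = (TP-A→TP-B) × (TP-A→TP-C) = (-398.2, -759.2, 6060).
So ∂z/∂E = −n_x/n_z = 0.06571 and ∂z/∂N = −n_y/n_z = 0.12528.
Intercept c from TP-A: 161 − 29.24 − 8.39 = 123.37.
At (202, 157): z_contact = 13.3 + 19.7 + 123.37 = 156.3 m.
Depth below ground = 192 − 156.3 = 36 m.

36 m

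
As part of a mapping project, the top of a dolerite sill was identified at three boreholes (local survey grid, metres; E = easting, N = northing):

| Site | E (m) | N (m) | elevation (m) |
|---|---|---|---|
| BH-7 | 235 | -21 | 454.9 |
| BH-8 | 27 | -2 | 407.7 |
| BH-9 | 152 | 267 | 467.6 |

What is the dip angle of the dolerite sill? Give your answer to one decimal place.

14.7°

Let the plane be z = a·E + b·N + c.
BH-8−BH-7: −208a + 19b = −47.2;  BH-9−BH-7: −83a + 288b = 12.7.
Solving gives a = 0.23720, b = 0.11246.
Gradient magnitude |∇z| = √(a² + b²) = √(0.05626 + 0.01265) = 0.26250.
True dip = arctan(0.26250) = 14.7°, dipping toward WSW (azimuth ≈ 245°).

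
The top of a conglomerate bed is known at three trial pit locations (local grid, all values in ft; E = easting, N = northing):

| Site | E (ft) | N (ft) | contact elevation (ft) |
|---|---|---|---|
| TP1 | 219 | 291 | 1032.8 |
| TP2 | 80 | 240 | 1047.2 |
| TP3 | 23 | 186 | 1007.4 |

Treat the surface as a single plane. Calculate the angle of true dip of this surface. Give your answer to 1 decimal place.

Two edge vectors: TP1→TP2 = (-139, -51, 14.4), TP1→TP3 = (-196, -105, -25.4).
Normal n = (TP1→TP2) × (TP1→TP3) = (2807.4, -6353, 4599).
So ∂z/∂E = −n_x/n_z = −0.61044 and ∂z/∂N = −n_y/n_z = 1.38139.
Gradient magnitude |∇z| = √(a² + b²) = √(0.37263 + 1.90823) = 1.51025.
True dip = arctan(1.51025) = 56.5°, dipping toward SSE (azimuth ≈ 156°).

56.5°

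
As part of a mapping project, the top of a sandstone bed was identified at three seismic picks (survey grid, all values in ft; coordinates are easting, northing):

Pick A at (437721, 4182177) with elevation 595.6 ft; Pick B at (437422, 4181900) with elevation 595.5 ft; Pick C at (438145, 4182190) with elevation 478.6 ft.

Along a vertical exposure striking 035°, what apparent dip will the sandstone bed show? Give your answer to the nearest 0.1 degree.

Let the plane be z = a·easting + b·northing + c.
Pick B−Pick A: −299a − 277b = −0.1;  Pick C−Pick A: 424a + 13b = −117.
Solving gives a = −0.28540, b = 0.30843.
Unit vector along 035° is (sin 35°, cos 35°) = (0.5736, 0.8192).
Slope in that direction = a·(0.5736) + b·(0.8192) = 0.08895.
Apparent dip = arctan|0.08895| = 5.1° (true dip is 22.8°, so apparent ≤ true as expected).

5.1°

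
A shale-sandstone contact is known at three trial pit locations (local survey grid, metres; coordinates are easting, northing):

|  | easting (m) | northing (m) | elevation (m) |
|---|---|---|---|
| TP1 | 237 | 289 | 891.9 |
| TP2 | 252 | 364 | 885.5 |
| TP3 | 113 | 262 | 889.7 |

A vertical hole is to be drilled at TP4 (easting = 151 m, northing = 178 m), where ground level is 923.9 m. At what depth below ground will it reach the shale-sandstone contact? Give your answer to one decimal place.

25.0 m

Let the plane be z = a·easting + b·northing + c.
TP2−TP1: 15a + 75b = −6.4;  TP3−TP1: −124a − 27b = −2.2.
Solving gives a = 0.03798, b = −0.09293.
Then c = 891.9 − a·237 − b·289 = 909.76.
At (151, 178): z_contact = 5.73 − 16.54 + 909.76 = 898.95 m.
Depth below ground = 923.9 − 898.95 = 25.0 m.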